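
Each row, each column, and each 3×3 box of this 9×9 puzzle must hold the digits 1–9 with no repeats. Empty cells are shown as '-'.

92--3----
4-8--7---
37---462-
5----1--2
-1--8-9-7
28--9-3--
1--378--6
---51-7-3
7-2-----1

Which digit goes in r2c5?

r3c5 = 5 (sole candidate).
r5c1 = 6 (sole candidate).
r8c1 = 8 (sole candidate).
r1c6 = 6 (sole candidate).
r2c5 = 2: row 2 has {4,7,8}; col 5 has {1,3,5,7,8,9}; box has {3,4,5,6,7} → only 2 remains.

2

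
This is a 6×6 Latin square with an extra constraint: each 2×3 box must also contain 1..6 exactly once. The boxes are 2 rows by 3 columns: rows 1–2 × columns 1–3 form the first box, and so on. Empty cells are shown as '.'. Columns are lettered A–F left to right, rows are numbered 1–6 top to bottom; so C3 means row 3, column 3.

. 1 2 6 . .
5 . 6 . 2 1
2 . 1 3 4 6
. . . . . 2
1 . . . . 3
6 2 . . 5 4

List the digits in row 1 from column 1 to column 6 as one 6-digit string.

412635

E1 = 3: row 1 has {1,2,6}; col 5 has {2,4,5}; box has {1,2,6} → only 3 remains.
F1 = 5: row 1 has {1,2,3,6}; col 6 has {1,2,3,4,6}; box has {1,2,3,6} → only 5 remains.
D2 = 4 (sole candidate).
B3 = 5 (sole candidate).
E4 = 1 (sole candidate).
B5 = 4 (sole candidate).
C5 = 5 (sole candidate).
D5 = 2 (sole candidate).
E5 = 6 (sole candidate).
C6 = 3 (sole candidate).
D6 = 1 (sole candidate).
A1 = 4: row 1 has {1,2,3,5,6}; col 1 has {1,2,5,6}; box has {1,2,5,6} → only 4 remains.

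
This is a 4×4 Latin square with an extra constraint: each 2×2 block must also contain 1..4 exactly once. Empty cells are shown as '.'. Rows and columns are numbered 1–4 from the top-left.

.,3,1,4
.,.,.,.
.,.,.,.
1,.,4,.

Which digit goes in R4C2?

2

R1C1 = 2: row 1 has {1,3,4}; col 1 has {1}; box has {3} → only 2 remains.
R2C1 = 4: row 2 has {}; col 1 has {1,2}; box has {2,3} → only 4 remains.
R2C2 = 1: row 2 has {4}; col 2 has {3}; box has {2,3,4} → only 1 remains.
R3C1 = 3: row 3 has {}; col 1 has {1,2,4}; box has {1} → only 3 remains.
R3C3 = 2: row 3 has {3}; col 3 has {1,4}; box has {4} → only 2 remains.
R3C4 = 1: row 3 has {2,3}; col 4 has {4}; box has {2,4} → only 1 remains.
R4C2 = 2: row 4 has {1,4}; col 2 has {1,3}; box has {1,3} → only 2 remains.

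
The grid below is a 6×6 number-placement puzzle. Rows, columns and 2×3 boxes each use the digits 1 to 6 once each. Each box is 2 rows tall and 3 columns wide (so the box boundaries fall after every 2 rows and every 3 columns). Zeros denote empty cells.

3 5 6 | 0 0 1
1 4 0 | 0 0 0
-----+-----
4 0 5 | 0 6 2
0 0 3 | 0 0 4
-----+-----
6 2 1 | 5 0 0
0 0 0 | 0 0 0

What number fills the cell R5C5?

R2C3 = 2: row 2 has {1,4}; col 3 has {1,3,5,6}; box has {1,3,4,5,6} → only 2 remains.
R3C2 = 1: row 3 has {2,4,5,6}; col 2 has {2,4,5}; box has {3,4,5} → only 1 remains.
R3C4 = 3: row 3 has {1,2,4,5,6}; col 4 has {5}; box has {2,4,6} → only 3 remains.
R4C1 = 2: row 4 has {3,4}; col 1 has {1,3,4,6}; box has {1,3,4,5} → only 2 remains.
R4C2 = 6: row 4 has {2,3,4}; col 2 has {1,2,4,5}; box has {1,2,3,4,5} → only 6 remains.
R4C4 = 1: row 4 has {2,3,4,6}; col 4 has {3,5}; box has {2,3,4,6} → only 1 remains.
R4C5 = 5: row 4 has {1,2,3,4,6}; col 5 has {6}; box has {1,2,3,4,6} → only 5 remains.
R5C6 = 3: row 5 has {1,2,5,6}; col 6 has {1,2,4}; box has {5} → only 3 remains.
R6C1 = 5: row 6 has {}; col 1 has {1,2,3,4,6}; box has {1,2,6} → only 5 remains.
R6C2 = 3: row 6 has {5}; col 2 has {1,2,4,5,6}; box has {1,2,5,6} → only 3 remains.
R6C3 = 4: row 6 has {3,5}; col 3 has {1,2,3,5,6}; box has {1,2,3,5,6} → only 4 remains.
R6C6 = 6: row 6 has {3,4,5}; col 6 has {1,2,3,4}; box has {3,5} → only 6 remains.
R2C4 = 6: row 2 has {1,2,4}; col 4 has {1,3,5}; box has {1} → only 6 remains.
R2C5 = 3: row 2 has {1,2,4,6}; col 5 has {5,6}; box has {1,6} → only 3 remains.
R2C6 = 5: row 2 has {1,2,3,4,6}; col 6 has {1,2,3,4,6}; box has {1,3,6} → only 5 remains.
R5C5 = 4: row 5 has {1,2,3,5,6}; col 5 has {3,5,6}; box has {3,5,6} → only 4 remains.

4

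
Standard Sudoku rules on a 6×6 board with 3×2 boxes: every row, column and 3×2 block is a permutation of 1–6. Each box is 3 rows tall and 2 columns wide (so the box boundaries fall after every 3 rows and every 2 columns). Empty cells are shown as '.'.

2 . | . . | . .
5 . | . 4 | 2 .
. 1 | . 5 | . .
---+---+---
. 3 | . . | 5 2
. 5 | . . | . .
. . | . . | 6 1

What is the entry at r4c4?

1

r2c2 = 6: row 2 has {2,4,5}; col 2 has {1,3,5}; box has {1,2,5} → only 6 remains.
r2c6 = 3: row 2 has {2,4,5,6}; col 6 has {1,2}; box has {2} → only 3 remains.
r3c5 = 4: row 3 has {1,5}; col 5 has {2,5,6}; box has {2,3} → only 4 remains.
r3c6 = 6: row 3 has {1,4,5}; col 6 has {1,2,3}; box has {2,3,4} → only 6 remains.
r5c5 = 3: row 5 has {5}; col 5 has {2,4,5,6}; box has {1,2,5,6} → only 3 remains.
r5c6 = 4: row 5 has {3,5}; col 6 has {1,2,3,6}; box has {1,2,3,5,6} → only 4 remains.
r6c1 = 4: row 6 has {1,6}; col 1 has {2,5}; box has {3,5} → only 4 remains.
r6c2 = 2: row 6 has {1,4,6}; col 2 has {1,3,5,6}; box has {3,4,5} → only 2 remains.
r6c4 = 3: row 6 has {1,2,4,6}; col 4 has {4,5}; box has {} → only 3 remains.
r1c2 = 4: row 1 has {2}; col 2 has {1,2,3,5,6}; box has {1,2,5,6} → only 4 remains.
r1c5 = 1: row 1 has {2,4}; col 5 has {2,3,4,5,6}; box has {2,3,4,6} → only 1 remains.
r1c6 = 5: row 1 has {1,2,4}; col 6 has {1,2,3,4,6}; box has {1,2,3,4,6} → only 5 remains.
r2c3 = 1: row 2 has {2,3,4,5,6}; col 3 has {}; box has {4,5} → only 1 remains.
r3c1 = 3: row 3 has {1,4,5,6}; col 1 has {2,4,5}; box has {1,2,4,5,6} → only 3 remains.
r3c3 = 2: row 3 has {1,3,4,5,6}; col 3 has {1}; box has {1,4,5} → only 2 remains.
r5c3 = 6: row 5 has {3,4,5}; col 3 has {1,2}; box has {3} → only 6 remains.
r6c3 = 5: row 6 has {1,2,3,4,6}; col 3 has {1,2,6}; box has {3,6} → only 5 remains.
r1c3 = 3: row 1 has {1,2,4,5}; col 3 has {1,2,5,6}; box has {1,2,4,5} → only 3 remains.
r1c4 = 6: row 1 has {1,2,3,4,5}; col 4 has {3,4,5}; box has {1,2,3,4,5} → only 6 remains.
r4c3 = 4: row 4 has {2,3,5}; col 3 has {1,2,3,5,6}; box has {3,5,6} → only 4 remains.
r4c4 = 1: row 4 has {2,3,4,5}; col 4 has {3,4,5,6}; box has {3,4,5,6} → only 1 remains.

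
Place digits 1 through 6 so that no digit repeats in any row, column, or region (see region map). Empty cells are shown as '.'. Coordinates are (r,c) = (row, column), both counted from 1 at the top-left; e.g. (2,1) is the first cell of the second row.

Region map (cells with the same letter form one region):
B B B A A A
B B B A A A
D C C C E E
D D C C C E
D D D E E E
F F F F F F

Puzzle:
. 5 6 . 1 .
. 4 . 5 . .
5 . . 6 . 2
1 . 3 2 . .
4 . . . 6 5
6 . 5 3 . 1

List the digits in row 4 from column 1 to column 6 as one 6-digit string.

(1,4) = 4: row 1 has {1,5,6}; col 4 has {2,3,5,6}; region has {1,5} → only 4 remains.
(1,6) = 3: row 1 has {1,4,5,6}; col 6 has {1,2,5}; region has {1,4,5} → only 3 remains.
(2,5) = 2: row 2 has {4,5}; col 5 has {1,6}; region has {1,3,4,5} → only 2 remains.
(2,6) = 6: row 2 has {2,4,5}; col 6 has {1,2,3,5}; region has {1,2,3,4,5} → only 6 remains.
(3,2) = 1: row 3 has {2,5,6}; col 2 has {4,5}; region has {2,3,6} → only 1 remains.
(3,3) = 4: row 3 has {1,2,5,6}; col 3 has {3,5,6}; region has {1,2,3,6} → only 4 remains.
(3,5) = 3: row 3 has {1,2,4,5,6}; col 5 has {1,2,6}; region has {2,5,6} → only 3 remains.
(4,2) = 6: row 4 has {1,2,3}; col 2 has {1,4,5}; region has {1,4,5} → only 6 remains.
(4,5) = 5: row 4 has {1,2,3,6}; col 5 has {1,2,3,6}; region has {1,2,3,4,6} → only 5 remains.
(4,6) = 4: row 4 has {1,2,3,5,6}; col 6 has {1,2,3,5,6}; region has {2,3,5,6} → only 4 remains.

163254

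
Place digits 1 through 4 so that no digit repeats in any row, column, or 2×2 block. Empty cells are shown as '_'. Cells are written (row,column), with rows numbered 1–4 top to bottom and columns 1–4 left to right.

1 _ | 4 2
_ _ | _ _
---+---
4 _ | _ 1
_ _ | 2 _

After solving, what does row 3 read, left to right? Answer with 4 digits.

4231

(1,2) = 3: row 1 has {1,2,4}; col 2 has {}; box has {1} → only 3 remains.
(2,1) = 2: row 2 has {}; col 1 has {1,4}; box has {1,3} → only 2 remains.
(2,2) = 4: row 2 has {2}; col 2 has {3}; box has {1,2,3} → only 4 remains.
(2,4) = 3: row 2 has {2,4}; col 4 has {1,2}; box has {2,4} → only 3 remains.
(3,2) = 2: row 3 has {1,4}; col 2 has {3,4}; box has {4} → only 2 remains.
(3,3) = 3: row 3 has {1,2,4}; col 3 has {2,4}; box has {1,2} → only 3 remains.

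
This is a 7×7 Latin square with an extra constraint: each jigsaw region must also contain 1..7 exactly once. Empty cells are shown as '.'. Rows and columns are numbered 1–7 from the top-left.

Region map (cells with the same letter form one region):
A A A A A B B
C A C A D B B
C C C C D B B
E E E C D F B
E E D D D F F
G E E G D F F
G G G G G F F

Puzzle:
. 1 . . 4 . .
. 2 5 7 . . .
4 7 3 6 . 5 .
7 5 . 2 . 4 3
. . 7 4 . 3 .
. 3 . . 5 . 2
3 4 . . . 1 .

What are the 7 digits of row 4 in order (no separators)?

r1c3 = 6: row 1 has {1,4}; col 3 has {3,5,7}; region has {1,2,4,7} → only 6 remains.
r1c7 = 7: row 1 has {1,4,6}; col 7 has {2,3}; region has {3,5} → only 7 remains.
r2c1 = 1: row 2 has {2,5,7}; col 1 has {3,4,7}; region has {2,3,4,5,6,7} → only 1 remains.
r2c6 = 6: row 2 has {1,2,5,7}; col 6 has {1,3,4,5}; region has {3,5,7} → only 6 remains.
r2c7 = 4: row 2 has {1,2,5,6,7}; col 7 has {2,3,7}; region has {3,5,6,7} → only 4 remains.
r3c7 = 1: row 3 has {3,4,5,6,7}; col 7 has {2,3,4,7}; region has {3,4,5,6,7} → only 1 remains.
r4c3 = 1: row 4 has {2,3,4,5,7}; col 3 has {3,5,6,7}; region has {3,5,7} → only 1 remains.
r4c5 = 6: row 4 has {1,2,3,4,5,7}; col 5 has {4,5}; region has {4,5,7} → only 6 remains.

7512643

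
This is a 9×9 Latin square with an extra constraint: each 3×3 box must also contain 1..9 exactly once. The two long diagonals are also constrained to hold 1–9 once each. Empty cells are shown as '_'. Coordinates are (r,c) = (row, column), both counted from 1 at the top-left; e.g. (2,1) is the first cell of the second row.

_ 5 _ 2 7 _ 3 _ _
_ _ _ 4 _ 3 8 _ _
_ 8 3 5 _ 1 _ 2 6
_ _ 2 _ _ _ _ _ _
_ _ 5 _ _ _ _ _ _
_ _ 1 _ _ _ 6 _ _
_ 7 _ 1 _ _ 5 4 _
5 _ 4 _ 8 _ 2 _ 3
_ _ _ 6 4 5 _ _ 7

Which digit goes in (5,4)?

3

(3,5) = 9: row 3 has {1,2,3,5,6,8}; col 5 has {4,7,8}; box has {1,2,3,4,5,7} → only 9 remains.
(2,5) = 6: row 2 has {3,4,8}; col 5 has {4,7,8,9}; box has {1,2,3,4,5,7,9} → only 6 remains.
(1,6) = 8: row 1 has {2,3,5,7}; col 6 has {1,3,5}; box has {1,2,3,4,5,6,7,9} → only 8 remains.
(2,3) = 7: in column 3, 7 can only go here (every other open cell in that column sees a 7).
(3,1) = 4: row 3 has {1,2,3,5,6,8,9}; col 1 has {5}; box has {3,5,7,8} → only 4 remains.
(3,7) = 7: row 3 has {1,2,3,4,5,6,8,9}; col 7 has {2,3,5,6,8}; box has {2,3,6,8}; anti-diagonal has {} → only 7 remains.
(1,9) = 4: in row 1, 4 can only go here (every other open cell in that row sees a 4).
(8,8) = 6: in column 8, 6 can only go here (every other open cell in that column sees a 6).
(1,3) = 6: in row 1, 6 can only go here (every other open cell in that row sees a 6).
(7,1) = 6: in row 7, 6 can only go here (every other open cell in that row sees a 6).
(7,5) = 3: in row 7, 3 can only go here (every other open cell in that row sees a 3).
(7,6) = 2: in row 7, 2 can only go here (every other open cell in that row sees a 2).
(8,2) = 1: in row 8, 1 can only go here (every other open cell in that row sees a 1).
(5,5) = 2: row 5 has {5}; col 5 has {3,4,6,7,8,9}; box has {}; main diagonal has {3,5,6,7}; anti-diagonal has {1,4,7} → only 2 remains.
(6,5) = 5: row 6 has {1,6}; col 5 has {2,3,4,6,7,8,9}; box has {2} → only 5 remains.
(2,2) = 9: row 2 has {3,4,6,7,8}; col 2 has {1,5,7,8}; box has {3,4,5,6,7,8}; main diagonal has {2,3,5,6,7} → only 9 remains.
(2,8) = 5: row 2 has {3,4,6,7,8,9}; col 8 has {2,4,6}; box has {2,3,4,6,7,8}; anti-diagonal has {1,2,4,7} → only 5 remains.
(2,9) = 1: row 2 has {3,4,5,6,7,8,9}; col 9 has {3,4,6,7}; box has {2,3,4,5,6,7,8} → only 1 remains.
(4,4) = 8: row 4 has {2}; col 4 has {1,2,4,5,6}; box has {2,5}; main diagonal has {2,3,5,6,7,9} → only 8 remains.
(4,5) = 1: row 4 has {2,8}; col 5 has {2,3,4,5,6,7,8,9}; box has {2,5,8} → only 1 remains.
(6,6) = 4: row 6 has {1,5,6}; col 6 has {1,2,3,5,8}; box has {1,2,5,8}; main diagonal has {2,3,5,6,7,8,9} → only 4 remains.
(1,1) = 1: row 1 has {2,3,4,5,6,7,8}; col 1 has {4,5,6}; box has {3,4,5,6,7,8,9}; main diagonal has {2,3,4,5,6,7,8,9} → only 1 remains.
(1,8) = 9: row 1 has {1,2,3,4,5,6,7,8}; col 8 has {2,4,5,6}; box has {1,2,3,4,5,6,7,8} → only 9 remains.
(2,1) = 2: row 2 has {1,3,4,5,6,7,8,9}; col 1 has {1,4,5,6}; box has {1,3,4,5,6,7,8,9} → only 2 remains.
(6,2) = 3: row 6 has {1,4,5,6}; col 2 has {1,5,7,8,9}; box has {1,2,5} → only 3 remains.
(6,4) = 9: row 6 has {1,3,4,5,6}; col 4 has {1,2,4,5,6,8}; box has {1,2,4,5,8}; anti-diagonal has {1,2,4,5,7} → only 9 remains.
(7,3) = 8: row 7 has {1,2,3,4,5,6,7}; col 3 has {1,2,3,4,5,6,7}; box has {1,4,5,6,7}; anti-diagonal has {1,2,4,5,7,9} → only 8 remains.
(7,9) = 9: row 7 has {1,2,3,4,5,6,7,8}; col 9 has {1,3,4,6,7}; box has {2,3,4,5,6,7} → only 9 remains.
(8,4) = 7: row 8 has {1,2,3,4,5,6,8}; col 4 has {1,2,4,5,6,8,9}; box has {1,2,3,4,5,6,8} → only 7 remains.
(8,6) = 9: row 8 has {1,2,3,4,5,6,7,8}; col 6 has {1,2,3,4,5,8}; box has {1,2,3,4,5,6,7,8} → only 9 remains.
(9,1) = 3: row 9 has {4,5,6,7}; col 1 has {1,2,4,5,6}; box has {1,4,5,6,7,8}; anti-diagonal has {1,2,4,5,7,8,9} → only 3 remains.
(9,2) = 2: row 9 has {3,4,5,6,7}; col 2 has {1,3,5,7,8,9}; box has {1,3,4,5,6,7,8} → only 2 remains.
(9,3) = 9: row 9 has {2,3,4,5,6,7}; col 3 has {1,2,3,4,5,6,7,8}; box has {1,2,3,4,5,6,7,8} → only 9 remains.
(9,7) = 1: row 9 has {2,3,4,5,6,7,9}; col 7 has {2,3,5,6,7,8}; box has {2,3,4,5,6,7,9} → only 1 remains.
(9,8) = 8: row 9 has {1,2,3,4,5,6,7,9}; col 8 has {2,4,5,6,9}; box has {1,2,3,4,5,6,7,9} → only 8 remains.
(4,6) = 6: row 4 has {1,2,8}; col 6 has {1,2,3,4,5,8,9}; box has {1,2,4,5,8,9}; anti-diagonal has {1,2,3,4,5,7,8,9} → only 6 remains.
(4,9) = 5: row 4 has {1,2,6,8}; col 9 has {1,3,4,6,7,9}; box has {6} → only 5 remains.
(5,4) = 3: row 5 has {2,5}; col 4 has {1,2,4,5,6,7,8,9}; box has {1,2,4,5,6,8,9} → only 3 remains.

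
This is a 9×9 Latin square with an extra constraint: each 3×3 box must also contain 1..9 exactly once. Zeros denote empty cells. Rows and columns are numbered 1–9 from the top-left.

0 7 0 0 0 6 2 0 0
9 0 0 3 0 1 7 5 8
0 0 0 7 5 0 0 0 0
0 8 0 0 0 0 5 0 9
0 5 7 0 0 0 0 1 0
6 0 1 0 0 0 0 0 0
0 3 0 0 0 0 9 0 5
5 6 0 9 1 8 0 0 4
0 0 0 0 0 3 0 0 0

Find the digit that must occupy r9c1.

7

r8c3 = 2 (sole candidate).
r8c7 = 3 (sole candidate).
r8c8 = 7 (sole candidate).
r1c3 = 5 (hidden single in row 1).
r2c3 = 6 (hidden single in row 2).
r4c4 = 1 (hidden single in row 4).
r7c1 = 1 (hidden single in row 7).
r1c9 = 1 (hidden single in row 1).
r3c2 = 1 (hidden single in row 3).
r9c7 = 1 (hidden single in row 9).
r9c4 = 5 (hidden single in row 9).
r6c6 = 5 (hidden single in row 6).
r9c1 = 7: in column 1, 7 can only go here (every other open cell in that column sees a 7).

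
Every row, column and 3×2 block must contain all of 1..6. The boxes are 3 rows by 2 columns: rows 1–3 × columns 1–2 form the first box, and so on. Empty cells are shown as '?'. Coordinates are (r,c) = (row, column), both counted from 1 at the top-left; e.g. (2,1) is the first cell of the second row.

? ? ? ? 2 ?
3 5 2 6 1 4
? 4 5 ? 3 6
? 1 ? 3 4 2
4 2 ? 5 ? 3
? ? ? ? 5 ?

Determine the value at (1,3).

3

(1,2) = 6: row 1 has {2}; col 2 has {1,2,4,5}; box has {3,4,5} → only 6 remains.
(1,6) = 5: row 1 has {2,6}; col 6 has {2,3,4,6}; box has {1,2,3,4,6} → only 5 remains.
(3,4) = 1: row 3 has {3,4,5,6}; col 4 has {3,5,6}; box has {2,5,6} → only 1 remains.
(4,3) = 6: row 4 has {1,2,3,4}; col 3 has {2,5}; box has {3,5} → only 6 remains.
(5,3) = 1: row 5 has {2,3,4,5}; col 3 has {2,5,6}; box has {3,5,6} → only 1 remains.
(5,5) = 6: row 5 has {1,2,3,4,5}; col 5 has {1,2,3,4,5}; box has {2,3,4,5} → only 6 remains.
(6,1) = 6: row 6 has {5}; col 1 has {3,4}; box has {1,2,4} → only 6 remains.
(6,2) = 3: row 6 has {5,6}; col 2 has {1,2,4,5,6}; box has {1,2,4,6} → only 3 remains.
(6,3) = 4: row 6 has {3,5,6}; col 3 has {1,2,5,6}; box has {1,3,5,6} → only 4 remains.
(6,4) = 2: row 6 has {3,4,5,6}; col 4 has {1,3,5,6}; box has {1,3,4,5,6} → only 2 remains.
(6,6) = 1: row 6 has {2,3,4,5,6}; col 6 has {2,3,4,5,6}; box has {2,3,4,5,6} → only 1 remains.
(1,1) = 1: row 1 has {2,5,6}; col 1 has {3,4,6}; box has {3,4,5,6} → only 1 remains.
(1,3) = 3: row 1 has {1,2,5,6}; col 3 has {1,2,4,5,6}; box has {1,2,5,6} → only 3 remains.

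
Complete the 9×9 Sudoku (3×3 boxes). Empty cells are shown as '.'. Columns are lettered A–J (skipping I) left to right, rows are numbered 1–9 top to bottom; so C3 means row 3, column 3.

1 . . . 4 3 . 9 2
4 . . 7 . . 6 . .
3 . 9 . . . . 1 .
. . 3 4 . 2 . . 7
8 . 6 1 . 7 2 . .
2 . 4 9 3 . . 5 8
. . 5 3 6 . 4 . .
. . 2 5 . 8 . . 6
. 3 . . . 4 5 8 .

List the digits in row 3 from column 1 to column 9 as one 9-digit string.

C2 = 8 (sole candidate).
H2 = 3 (sole candidate).
J2 = 5 (sole candidate).
J3 = 4: row 3 has {1,3,9}; col 9 has {2,5,6,7,8}; box has {1,2,3,5,6,9} → only 4 remains.
H4 = 6 (sole candidate).
E5 = 5 (sole candidate).
H5 = 4 (sole candidate).
F6 = 6 (sole candidate).
G6 = 1 (sole candidate).
H8 = 7 (sole candidate).
D9 = 2 (sole candidate).
C1 = 7 (sole candidate).
G1 = 8 (sole candidate).
B2 = 2 (sole candidate).
F3 = 5: row 3 has {1,3,4,9}; col 6 has {2,3,4,6,7,8}; box has {3,4,7} → only 5 remains.
G3 = 7: row 3 has {1,3,4,5,9}; col 7 has {1,2,4,5,6,8}; box has {1,2,3,4,5,6,8,9} → only 7 remains.
E4 = 8 (sole candidate).
G4 = 9 (sole candidate).
B5 = 9 (sole candidate).
J5 = 3 (sole candidate).
B6 = 7 (sole candidate).
H7 = 2 (sole candidate).
A8 = 9 (sole candidate).
E8 = 1 (sole candidate).
G8 = 3 (sole candidate).
C9 = 1 (sole candidate).
J9 = 9 (sole candidate).
D1 = 6 (sole candidate).
E2 = 9 (sole candidate).
F2 = 1 (sole candidate).
B3 = 6: row 3 has {1,3,4,5,7,9}; col 2 has {2,3,7,9}; box has {1,2,3,4,7,8,9} → only 6 remains.
D3 = 8: row 3 has {1,3,4,5,6,7,9}; col 4 has {1,2,3,4,5,6,7,9}; box has {1,3,4,5,6,7,9} → only 8 remains.
E3 = 2: row 3 has {1,3,4,5,6,7,8,9}; col 5 has {1,3,4,5,6,8,9}; box has {1,3,4,5,6,7,8,9} → only 2 remains.

369825714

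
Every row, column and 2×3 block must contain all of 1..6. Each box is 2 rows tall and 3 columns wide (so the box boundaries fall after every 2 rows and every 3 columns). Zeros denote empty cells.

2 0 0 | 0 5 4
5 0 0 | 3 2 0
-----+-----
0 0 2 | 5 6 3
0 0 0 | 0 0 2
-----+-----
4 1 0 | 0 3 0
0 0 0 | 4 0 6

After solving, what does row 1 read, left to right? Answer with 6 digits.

231654

r2c6 = 1: row 2 has {2,3,5}; col 6 has {2,3,4,6}; box has {2,3,4,5} → only 1 remains.
r3c1 = 1: row 3 has {2,3,5,6}; col 1 has {2,4,5}; box has {2} → only 1 remains.
r3c2 = 4: row 3 has {1,2,3,5,6}; col 2 has {1}; box has {1,2} → only 4 remains.
r4c4 = 1: row 4 has {2}; col 4 has {3,4,5}; box has {2,3,5,6} → only 1 remains.
r4c5 = 4: row 4 has {1,2}; col 5 has {2,3,5,6}; box has {1,2,3,5,6} → only 4 remains.
r5c4 = 2: row 5 has {1,3,4}; col 4 has {1,3,4,5}; box has {3,4,6} → only 2 remains.
r5c6 = 5: row 5 has {1,2,3,4}; col 6 has {1,2,3,4,6}; box has {2,3,4,6} → only 5 remains.
r6c1 = 3: row 6 has {4,6}; col 1 has {1,2,4,5}; box has {1,4} → only 3 remains.
r6c3 = 5: row 6 has {3,4,6}; col 3 has {2}; box has {1,3,4} → only 5 remains.
r6c5 = 1: row 6 has {3,4,5,6}; col 5 has {2,3,4,5,6}; box has {2,3,4,5,6} → only 1 remains.
r1c4 = 6: row 1 has {2,4,5}; col 4 has {1,2,3,4,5}; box has {1,2,3,4,5} → only 6 remains.
r2c2 = 6: row 2 has {1,2,3,5}; col 2 has {1,4}; box has {2,5} → only 6 remains.
r2c3 = 4: row 2 has {1,2,3,5,6}; col 3 has {2,5}; box has {2,5,6} → only 4 remains.
r4c1 = 6: row 4 has {1,2,4}; col 1 has {1,2,3,4,5}; box has {1,2,4} → only 6 remains.
r4c3 = 3: row 4 has {1,2,4,6}; col 3 has {2,4,5}; box has {1,2,4,6} → only 3 remains.
r5c3 = 6: row 5 has {1,2,3,4,5}; col 3 has {2,3,4,5}; box has {1,3,4,5} → only 6 remains.
r6c2 = 2: row 6 has {1,3,4,5,6}; col 2 has {1,4,6}; box has {1,3,4,5,6} → only 2 remains.
r1c2 = 3: row 1 has {2,4,5,6}; col 2 has {1,2,4,6}; box has {2,4,5,6} → only 3 remains.
r1c3 = 1: row 1 has {2,3,4,5,6}; col 3 has {2,3,4,5,6}; box has {2,3,4,5,6} → only 1 remains.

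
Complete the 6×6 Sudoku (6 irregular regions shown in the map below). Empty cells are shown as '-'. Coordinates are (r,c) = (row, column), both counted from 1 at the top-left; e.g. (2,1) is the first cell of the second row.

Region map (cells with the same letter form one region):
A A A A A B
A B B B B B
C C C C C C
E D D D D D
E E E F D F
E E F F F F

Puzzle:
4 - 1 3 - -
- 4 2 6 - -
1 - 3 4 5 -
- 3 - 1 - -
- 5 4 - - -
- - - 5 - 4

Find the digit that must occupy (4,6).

2

(1,6) = 5: row 1 has {1,3,4}; col 6 has {4}; region has {2,4,6} → only 5 remains.
(2,1) = 5: row 2 has {2,4,6}; col 1 has {1,4}; region has {1,3,4} → only 5 remains.
(5,4) = 2: row 5 has {4,5}; col 4 has {1,3,4,5,6}; region has {4,5} → only 2 remains.
(5,5) = 6: row 5 has {2,4,5}; col 5 has {5}; region has {1,3} → only 6 remains.
(6,3) = 6: row 6 has {4,5}; col 3 has {1,2,3,4}; region has {2,4,5} → only 6 remains.
(1,5) = 2: row 1 has {1,3,4,5}; col 5 has {5,6}; region has {1,3,4,5} → only 2 remains.
(4,3) = 5: row 4 has {1,3}; col 3 has {1,2,3,4,6}; region has {1,3,6} → only 5 remains.
(4,5) = 4: row 4 has {1,3,5}; col 5 has {2,5,6}; region has {1,3,5,6} → only 4 remains.
(4,6) = 2: row 4 has {1,3,4,5}; col 6 has {4,5}; region has {1,3,4,5,6} → only 2 remains.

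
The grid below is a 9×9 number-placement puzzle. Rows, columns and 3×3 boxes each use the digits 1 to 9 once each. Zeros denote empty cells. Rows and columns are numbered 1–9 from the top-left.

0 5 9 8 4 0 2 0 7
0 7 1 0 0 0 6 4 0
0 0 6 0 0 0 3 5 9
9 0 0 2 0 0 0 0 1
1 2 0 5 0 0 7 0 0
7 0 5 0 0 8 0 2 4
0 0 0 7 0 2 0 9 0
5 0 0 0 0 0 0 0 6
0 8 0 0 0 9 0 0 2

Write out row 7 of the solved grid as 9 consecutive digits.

r1c1 = 3: row 1 has {2,4,5,7,8,9}; col 1 has {1,5,7,9}; box has {1,5,6,7,9} → only 3 remains.
r1c8 = 1: row 1 has {2,3,4,5,7,8,9}; col 8 has {2,4,5,9}; box has {2,3,4,5,6,7,9} → only 1 remains.
r2c9 = 8: row 2 has {1,4,6,7}; col 9 has {1,2,4,6,7,9}; box has {1,2,3,4,5,6,7,9} → only 8 remains.
r3c2 = 4: row 3 has {3,5,6,9}; col 2 has {2,5,7,8}; box has {1,3,5,6,7,9} → only 4 remains.
r3c4 = 1: row 3 has {3,4,5,6,9}; col 4 has {2,5,7,8}; box has {4,8} → only 1 remains.
r3c6 = 7: row 3 has {1,3,4,5,6,9}; col 6 has {2,8,9}; box has {1,4,8} → only 7 remains.
r5c9 = 3: row 5 has {1,2,5,7}; col 9 has {1,2,4,6,7,8,9}; box has {1,2,4,7} → only 3 remains.
r6c7 = 9: row 6 has {2,4,5,7,8}; col 7 has {2,3,6,7}; box has {1,2,3,4,7} → only 9 remains.
r7c9 = 5: row 7 has {2,7,9}; col 9 has {1,2,3,4,6,7,8,9}; box has {2,6,9} → only 5 remains.
r1c6 = 6: row 1 has {1,2,3,4,5,7,8,9}; col 6 has {2,7,8,9}; box has {1,4,7,8} → only 6 remains.
r2c1 = 2: row 2 has {1,4,6,7,8}; col 1 has {1,3,5,7,9}; box has {1,3,4,5,6,7,9} → only 2 remains.
r3c1 = 8: row 3 has {1,3,4,5,6,7,9}; col 1 has {1,2,3,5,7,9}; box has {1,2,3,4,5,6,7,9} → only 8 remains.
r3c5 = 2: row 3 has {1,3,4,5,6,7,8,9}; col 5 has {4}; box has {1,4,6,7,8} → only 2 remains.
r5c6 = 4: row 5 has {1,2,3,5,7}; col 6 has {2,6,7,8,9}; box has {2,5,8} → only 4 remains.
r4c6 = 3: row 4 has {1,2,9}; col 6 has {2,4,6,7,8,9}; box has {2,4,5,8} → only 3 remains.
r5c3 = 8: row 5 has {1,2,3,4,5,7}; col 3 has {1,5,6,9}; box has {1,2,5,7,9} → only 8 remains.
r5c8 = 6: row 5 has {1,2,3,4,5,7,8}; col 8 has {1,2,4,5,9}; box has {1,2,3,4,7,9} → only 6 remains.
r6c4 = 6: row 6 has {2,4,5,7,8,9}; col 4 has {1,2,5,7,8}; box has {2,3,4,5,8} → only 6 remains.
r6c5 = 1: row 6 has {2,4,5,6,7,8,9}; col 5 has {2,4}; box has {2,3,4,5,6,8} → only 1 remains.
r8c6 = 1: row 8 has {5,6}; col 6 has {2,3,4,6,7,8,9}; box has {2,7,9} → only 1 remains.
r2c6 = 5: row 2 has {1,2,4,6,7,8}; col 6 has {1,2,3,4,6,7,8,9}; box has {1,2,4,6,7,8} → only 5 remains.
r4c2 = 6: row 4 has {1,2,3,9}; col 2 has {2,4,5,7,8}; box has {1,2,5,7,8,9} → only 6 remains.
r4c3 = 4: row 4 has {1,2,3,6,9}; col 3 has {1,5,6,8,9}; box has {1,2,5,6,7,8,9} → only 4 remains.
r4c5 = 7: row 4 has {1,2,3,4,6,9}; col 5 has {1,2,4}; box has {1,2,3,4,5,6,8} → only 7 remains.
r4c8 = 8: row 4 has {1,2,3,4,6,7,9}; col 8 has {1,2,4,5,6,9}; box has {1,2,3,4,6,7,9} → only 8 remains.
r5c5 = 9: row 5 has {1,2,3,4,5,6,7,8}; col 5 has {1,2,4,7}; box has {1,2,3,4,5,6,7,8} → only 9 remains.
r6c2 = 3: row 6 has {1,2,4,5,6,7,8,9}; col 2 has {2,4,5,6,7,8}; box has {1,2,4,5,6,7,8,9} → only 3 remains.
r7c2 = 1: row 7 has {2,5,7,9}; col 2 has {2,3,4,5,6,7,8}; box has {5,8} → only 1 remains.
r7c3 = 3: row 7 has {1,2,5,7,9}; col 3 has {1,4,5,6,8,9}; box has {1,5,8} → only 3 remains.
r8c2 = 9: row 8 has {1,5,6}; col 2 has {1,2,3,4,5,6,7,8}; box has {1,3,5,8} → only 9 remains.
r9c3 = 7: row 9 has {2,8,9}; col 3 has {1,3,4,5,6,8,9}; box has {1,3,5,8,9} → only 7 remains.
r9c8 = 3: row 9 has {2,7,8,9}; col 8 has {1,2,4,5,6,8,9}; box has {2,5,6,9} → only 3 remains.
r2c5 = 3: row 2 has {1,2,4,5,6,7,8}; col 5 has {1,2,4,7,9}; box has {1,2,4,5,6,7,8} → only 3 remains.
r4c7 = 5: row 4 has {1,2,3,4,6,7,8,9}; col 7 has {2,3,6,7,9}; box has {1,2,3,4,6,7,8,9} → only 5 remains.
r8c3 = 2: row 8 has {1,5,6,9}; col 3 has {1,3,4,5,6,7,8,9}; box has {1,3,5,7,8,9} → only 2 remains.
r8c5 = 8: row 8 has {1,2,5,6,9}; col 5 has {1,2,3,4,7,9}; box has {1,2,7,9} → only 8 remains.
r8c7 = 4: row 8 has {1,2,5,6,8,9}; col 7 has {2,3,5,6,7,9}; box has {2,3,5,6,9} → only 4 remains.
r8c8 = 7: row 8 has {1,2,4,5,6,8,9}; col 8 has {1,2,3,4,5,6,8,9}; box has {2,3,4,5,6,9} → only 7 remains.
r9c4 = 4: row 9 has {2,3,7,8,9}; col 4 has {1,2,5,6,7,8}; box has {1,2,7,8,9} → only 4 remains.
r9c7 = 1: row 9 has {2,3,4,7,8,9}; col 7 has {2,3,4,5,6,7,9}; box has {2,3,4,5,6,7,9} → only 1 remains.
r2c4 = 9: row 2 has {1,2,3,4,5,6,7,8}; col 4 has {1,2,4,5,6,7,8}; box has {1,2,3,4,5,6,7,8} → only 9 remains.
r7c5 = 6: row 7 has {1,2,3,5,7,9}; col 5 has {1,2,3,4,7,8,9}; box has {1,2,4,7,8,9} → only 6 remains.
r7c7 = 8: row 7 has {1,2,3,5,6,7,9}; col 7 has {1,2,3,4,5,6,7,9}; box has {1,2,3,4,5,6,7,9} → only 8 remains.
r8c4 = 3: row 8 has {1,2,4,5,6,7,8,9}; col 4 has {1,2,4,5,6,7,8,9}; box has {1,2,4,6,7,8,9} → only 3 remains.
r9c1 = 6: row 9 has {1,2,3,4,7,8,9}; col 1 has {1,2,3,5,7,8,9}; box has {1,2,3,5,7,8,9} → only 6 remains.
r9c5 = 5: row 9 has {1,2,3,4,6,7,8,9}; col 5 has {1,2,3,4,6,7,8,9}; box has {1,2,3,4,6,7,8,9} → only 5 remains.
r7c1 = 4: row 7 has {1,2,3,5,6,7,8,9}; col 1 has {1,2,3,5,6,7,8,9}; box has {1,2,3,5,6,7,8,9} → only 4 remains.

413762895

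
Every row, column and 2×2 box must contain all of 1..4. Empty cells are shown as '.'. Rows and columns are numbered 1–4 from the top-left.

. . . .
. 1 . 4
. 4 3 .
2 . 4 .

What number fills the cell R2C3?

2

R2C1 = 3 (sole candidate).
R2C3 = 2: row 2 has {1,3,4}; col 3 has {3,4}; box has {4} → only 2 remains.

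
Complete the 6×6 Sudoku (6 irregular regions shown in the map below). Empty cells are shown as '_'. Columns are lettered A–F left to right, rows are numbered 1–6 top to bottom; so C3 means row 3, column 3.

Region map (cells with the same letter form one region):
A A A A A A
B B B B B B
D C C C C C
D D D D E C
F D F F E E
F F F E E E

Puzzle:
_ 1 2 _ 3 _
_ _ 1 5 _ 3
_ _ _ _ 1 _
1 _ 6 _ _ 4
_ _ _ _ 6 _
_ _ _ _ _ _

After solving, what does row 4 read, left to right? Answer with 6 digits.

A3 = 4 (hidden single in row 3).
D1 = 4 (hidden single in row 1).
C5 = 4 (hidden single in row 5).
E6 = 4 (hidden single in row 6).
E2 = 2 (sole candidate).
E4 = 5: row 4 has {1,4,6}; col 5 has {1,2,3,4,6}; region has {4,6} → only 5 remains.
A2 = 6 (sole candidate).
B2 = 4 (sole candidate).
A1 = 5 (sole candidate).
F1 = 6 (sole candidate).
B5 = 5 (hidden single in row 5).
C6 = 5 (hidden single in row 6).
B6 = 6 (hidden single in row 6).
C3 = 3 (sole candidate).
B3 = 2 (sole candidate).
D3 = 6 (sole candidate).
F3 = 5 (sole candidate).
B4 = 3: row 4 has {1,4,5,6}; col 2 has {1,2,4,5,6}; region has {1,4,5,6} → only 3 remains.
D4 = 2: row 4 has {1,3,4,5,6}; col 4 has {4,5,6}; region has {1,3,4,5,6} → only 2 remains.

136254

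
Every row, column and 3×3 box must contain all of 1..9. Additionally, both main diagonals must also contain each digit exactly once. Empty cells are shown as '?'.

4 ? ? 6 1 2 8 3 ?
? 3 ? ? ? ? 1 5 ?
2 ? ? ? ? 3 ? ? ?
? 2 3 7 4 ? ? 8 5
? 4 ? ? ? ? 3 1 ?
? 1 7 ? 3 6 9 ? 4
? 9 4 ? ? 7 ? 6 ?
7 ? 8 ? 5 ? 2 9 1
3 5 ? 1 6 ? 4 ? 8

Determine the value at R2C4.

R1C2 = 7: row 1 has {1,2,3,4,6,8}; col 2 has {1,2,3,4,5,9}; box has {2,3,4} → only 7 remains.
R1C9 = 9: row 1 has {1,2,3,4,6,7,8}; col 9 has {1,4,5,8}; box has {1,3,5,8}; anti-diagonal has {3,4,5} → only 9 remains.
R4C6 = 1: row 4 has {2,3,4,5,7,8}; col 6 has {2,3,6,7}; box has {3,4,6,7}; anti-diagonal has {3,4,5,9} → only 1 remains.
R4C7 = 6: row 4 has {1,2,3,4,5,7,8}; col 7 has {1,2,3,4,8,9}; box has {1,3,4,5,8,9} → only 6 remains.
R5C5 = 2: row 5 has {1,3,4}; col 5 has {1,3,4,5,6}; box has {1,3,4,6,7}; main diagonal has {3,4,6,7,8,9}; anti-diagonal has {1,3,4,5,9} → only 2 remains.
R5C9 = 7: row 5 has {1,2,3,4}; col 9 has {1,4,5,8,9}; box has {1,3,4,5,6,8,9} → only 7 remains.
R6C4 = 8: row 6 has {1,3,4,6,7,9}; col 4 has {1,6,7}; box has {1,2,3,4,6,7}; anti-diagonal has {1,2,3,4,5,9} → only 8 remains.
R6C8 = 2: row 6 has {1,3,4,6,7,8,9}; col 8 has {1,3,5,6,8,9}; box has {1,3,4,5,6,7,8,9} → only 2 remains.
R7C1 = 1: row 7 has {4,6,7,9}; col 1 has {2,3,4,7}; box has {3,4,5,7,8,9} → only 1 remains.
R7C5 = 8: row 7 has {1,4,6,7,9}; col 5 has {1,2,3,4,5,6}; box has {1,5,6,7} → only 8 remains.
R7C7 = 5: row 7 has {1,4,6,7,8,9}; col 7 has {1,2,3,4,6,8,9}; box has {1,2,4,6,8,9}; main diagonal has {2,3,4,6,7,8,9} → only 5 remains.
R7C9 = 3: row 7 has {1,4,5,6,7,8,9}; col 9 has {1,4,5,7,8,9}; box has {1,2,4,5,6,8,9} → only 3 remains.
R8C2 = 6: row 8 has {1,2,5,7,8,9}; col 2 has {1,2,3,4,5,7,9}; box has {1,3,4,5,7,8,9}; anti-diagonal has {1,2,3,4,5,8,9} → only 6 remains.
R8C6 = 4: row 8 has {1,2,5,6,7,8,9}; col 6 has {1,2,3,6,7}; box has {1,5,6,7,8} → only 4 remains.
R9C3 = 2: row 9 has {1,3,4,5,6,8}; col 3 has {3,4,7,8}; box has {1,3,4,5,6,7,8,9} → only 2 remains.
R9C6 = 9: row 9 has {1,2,3,4,5,6,8}; col 6 has {1,2,3,4,6,7}; box has {1,4,5,6,7,8} → only 9 remains.
R9C8 = 7: row 9 has {1,2,3,4,5,6,8,9}; col 8 has {1,2,3,5,6,8,9}; box has {1,2,3,4,5,6,8,9} → only 7 remains.
R1C3 = 5: row 1 has {1,2,3,4,6,7,8,9}; col 3 has {2,3,4,7,8}; box has {2,3,4,7} → only 5 remains.
R2C6 = 8: row 2 has {1,3,5}; col 6 has {1,2,3,4,6,7,9}; box has {1,2,3,6} → only 8 remains.
R3C2 = 8: row 3 has {2,3}; col 2 has {1,2,3,4,5,6,7,9}; box has {2,3,4,5,7} → only 8 remains.
R3C3 = 1: row 3 has {2,3,8}; col 3 has {2,3,4,5,7,8}; box has {2,3,4,5,7,8}; main diagonal has {2,3,4,5,6,7,8,9} → only 1 remains.
R3C7 = 7: row 3 has {1,2,3,8}; col 7 has {1,2,3,4,5,6,8,9}; box has {1,3,5,8,9}; anti-diagonal has {1,2,3,4,5,6,8,9} → only 7 remains.
R3C8 = 4: row 3 has {1,2,3,7,8}; col 8 has {1,2,3,5,6,7,8,9}; box has {1,3,5,7,8,9} → only 4 remains.
R3C9 = 6: row 3 has {1,2,3,4,7,8}; col 9 has {1,3,4,5,7,8,9}; box has {1,3,4,5,7,8,9} → only 6 remains.
R4C1 = 9: row 4 has {1,2,3,4,5,6,7,8}; col 1 has {1,2,3,4,7}; box has {1,2,3,4,7} → only 9 remains.
R5C3 = 6: row 5 has {1,2,3,4,7}; col 3 has {1,2,3,4,5,7,8}; box has {1,2,3,4,7,9} → only 6 remains.
R5C6 = 5: row 5 has {1,2,3,4,6,7}; col 6 has {1,2,3,4,6,7,8,9}; box has {1,2,3,4,6,7,8} → only 5 remains.
R6C1 = 5: row 6 has {1,2,3,4,6,7,8,9}; col 1 has {1,2,3,4,7,9}; box has {1,2,3,4,6,7,9} → only 5 remains.
R7C4 = 2: row 7 has {1,3,4,5,6,7,8,9}; col 4 has {1,6,7,8}; box has {1,4,5,6,7,8,9} → only 2 remains.
R8C4 = 3: row 8 has {1,2,4,5,6,7,8,9}; col 4 has {1,2,6,7,8}; box has {1,2,4,5,6,7,8,9} → only 3 remains.
R2C1 = 6: row 2 has {1,3,5,8}; col 1 has {1,2,3,4,5,7,9}; box has {1,2,3,4,5,7,8} → only 6 remains.
R2C3 = 9: row 2 has {1,3,5,6,8}; col 3 has {1,2,3,4,5,6,7,8}; box has {1,2,3,4,5,6,7,8} → only 9 remains.
R2C4 = 4: row 2 has {1,3,5,6,8,9}; col 4 has {1,2,3,6,7,8}; box has {1,2,3,6,8} → only 4 remains.

4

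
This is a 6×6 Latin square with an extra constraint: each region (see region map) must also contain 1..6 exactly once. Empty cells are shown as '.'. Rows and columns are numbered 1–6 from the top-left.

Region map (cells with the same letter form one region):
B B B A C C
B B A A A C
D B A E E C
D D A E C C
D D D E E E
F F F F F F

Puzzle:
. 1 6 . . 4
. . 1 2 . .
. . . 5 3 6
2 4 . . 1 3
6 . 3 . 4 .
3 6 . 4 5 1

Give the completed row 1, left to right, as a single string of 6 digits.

R1C1 = 5: row 1 has {1,4,6}; col 1 has {2,3,6}; region has {1,6} → only 5 remains.
R1C4 = 3: row 1 has {1,4,5,6}; col 4 has {2,4,5}; region has {1,2} → only 3 remains.
R1C5 = 2: row 1 has {1,3,4,5,6}; col 5 has {1,3,4,5}; region has {1,3,4,6} → only 2 remains.

516324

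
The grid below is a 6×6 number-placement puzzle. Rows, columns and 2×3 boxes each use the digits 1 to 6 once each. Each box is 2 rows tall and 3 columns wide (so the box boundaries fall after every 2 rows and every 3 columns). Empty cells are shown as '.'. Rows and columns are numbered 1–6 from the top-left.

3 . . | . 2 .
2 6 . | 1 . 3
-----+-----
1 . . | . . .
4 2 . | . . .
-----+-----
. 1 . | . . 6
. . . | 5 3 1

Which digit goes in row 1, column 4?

row 4, column 6 = 5 (sole candidate).
row 5, column 1 = 5 (sole candidate).
row 5, column 5 = 4 (sole candidate).
row 6, column 1 = 6 (sole candidate).
row 6, column 2 = 4 (sole candidate).
row 6, column 3 = 2 (sole candidate).
row 1, column 2 = 5 (sole candidate).
row 1, column 6 = 4 (sole candidate).
row 2, column 3 = 4 (sole candidate).
row 2, column 5 = 5 (sole candidate).
row 3, column 2 = 3 (sole candidate).
row 3, column 5 = 6 (sole candidate).
row 3, column 6 = 2 (sole candidate).
row 4, column 3 = 6 (sole candidate).
row 4, column 4 = 3 (sole candidate).
row 4, column 5 = 1 (sole candidate).
row 5, column 3 = 3 (sole candidate).
row 5, column 4 = 2 (sole candidate).
row 1, column 3 = 1 (sole candidate).
row 1, column 4 = 6: row 1 has {1,2,3,4,5}; col 4 has {1,2,3,5}; box has {1,2,3,4,5} → only 6 remains.

6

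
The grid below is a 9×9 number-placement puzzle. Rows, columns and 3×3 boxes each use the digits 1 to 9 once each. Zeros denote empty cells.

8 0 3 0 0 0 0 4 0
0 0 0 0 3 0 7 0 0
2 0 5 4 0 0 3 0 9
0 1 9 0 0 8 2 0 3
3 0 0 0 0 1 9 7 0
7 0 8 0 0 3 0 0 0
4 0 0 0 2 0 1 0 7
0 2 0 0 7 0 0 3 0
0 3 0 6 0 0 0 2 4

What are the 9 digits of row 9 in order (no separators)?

row 7, column 3 = 6: row 7 has {1,2,4,7}; col 3 has {3,5,8,9}; box has {2,3,4} → only 6 remains.
row 8, column 3 = 1: row 8 has {2,3,7}; col 3 has {3,5,6,8,9}; box has {2,3,4,6} → only 1 remains.
row 9, column 3 = 7: row 9 has {2,3,4,6}; col 3 has {1,3,5,6,8,9}; box has {1,2,3,4,6} → only 7 remains.
row 2, column 3 = 4: row 2 has {3,7}; col 3 has {1,3,5,6,7,8,9}; box has {2,3,5,8} → only 4 remains.
row 5, column 3 = 2: row 5 has {1,3,7,9}; col 3 has {1,3,4,5,6,7,8,9}; box has {1,3,7,8,9} → only 2 remains.
row 5, column 4 = 5: row 5 has {1,2,3,7,9}; col 4 has {4,6}; box has {1,3,8} → only 5 remains.
row 4, column 4 = 7: row 4 has {1,2,3,8,9}; col 4 has {4,5,6}; box has {1,3,5,8} → only 7 remains.
row 4, column 5 = 4: in row 4, 4 can only go here (every other open cell in that row sees a 4).
row 5, column 5 = 6: row 5 has {1,2,3,5,7,9}; col 5 has {2,3,4,7}; box has {1,3,4,5,7,8} → only 6 remains.
row 5, column 9 = 8: row 5 has {1,2,3,5,6,7,9}; col 9 has {3,4,7,9}; box has {2,3,7,9} → only 8 remains.
row 6, column 5 = 9: row 6 has {3,7,8}; col 5 has {2,3,4,6,7}; box has {1,3,4,5,6,7,8} → only 9 remains.
row 5, column 2 = 4: row 5 has {1,2,3,5,6,7,8,9}; col 2 has {1,2,3}; box has {1,2,3,7,8,9} → only 4 remains.
row 6, column 4 = 2: row 6 has {3,7,8,9}; col 4 has {4,5,6,7}; box has {1,3,4,5,6,7,8,9} → only 2 remains.
row 6, column 7 = 4: in row 6, 4 can only go here (every other open cell in that row sees a 4).
row 7, column 4 = 3: in row 7, 3 can only go here (every other open cell in that row sees a 3).
row 8, column 6 = 4: in row 8, 4 can only go here (every other open cell in that row sees a 4).
row 9, column 5 = 1: in row 9, 1 can only go here (every other open cell in that row sees a 1).
row 1, column 5 = 5: row 1 has {3,4,8}; col 5 has {1,2,3,4,6,7,9}; box has {3,4} → only 5 remains.
row 1, column 7 = 6: row 1 has {3,4,5,8}; col 7 has {1,2,3,4,7,9}; box has {3,4,7,9} → only 6 remains.
row 3, column 5 = 8: row 3 has {2,3,4,5,9}; col 5 has {1,2,3,4,5,6,7,9}; box has {3,4,5} → only 8 remains.
row 3, column 8 = 1: row 3 has {2,3,4,5,8,9}; col 8 has {2,3,4,7}; box has {3,4,6,7,9} → only 1 remains.
row 1, column 9 = 2: row 1 has {3,4,5,6,8}; col 9 has {3,4,7,8,9}; box has {1,3,4,6,7,9} → only 2 remains.
row 2, column 9 = 5: row 2 has {3,4,7}; col 9 has {2,3,4,7,8,9}; box has {1,2,3,4,6,7,9} → only 5 remains.
row 8, column 9 = 6: row 8 has {1,2,3,4,7}; col 9 has {2,3,4,5,7,8,9}; box has {1,2,3,4,7} → only 6 remains.
row 2, column 8 = 8: row 2 has {3,4,5,7}; col 8 has {1,2,3,4,7}; box has {1,2,3,4,5,6,7,9} → only 8 remains.
row 6, column 9 = 1: row 6 has {2,3,4,7,8,9}; col 9 has {2,3,4,5,6,7,8,9}; box has {2,3,4,7,8,9} → only 1 remains.
row 1, column 4 = 1: in row 1, 1 can only go here (every other open cell in that row sees a 1).
row 2, column 4 = 9: row 2 has {3,4,5,7,8}; col 4 has {1,2,3,4,5,6,7}; box has {1,3,4,5,8} → only 9 remains.
row 8, column 4 = 8: row 8 has {1,2,3,4,6,7}; col 4 has {1,2,3,4,5,6,7,9}; box has {1,2,3,4,6,7} → only 8 remains.
row 8, column 7 = 5: row 8 has {1,2,3,4,6,7,8}; col 7 has {1,2,3,4,6,7,9}; box has {1,2,3,4,6,7} → only 5 remains.
row 9, column 7 = 8: row 9 has {1,2,3,4,6,7}; col 7 has {1,2,3,4,5,6,7,9}; box has {1,2,3,4,5,6,7} → only 8 remains.
row 1, column 6 = 7: row 1 has {1,2,3,4,5,6,8}; col 6 has {1,3,4,8}; box has {1,3,4,5,8,9} → only 7 remains.
row 2, column 2 = 6: row 2 has {3,4,5,7,8,9}; col 2 has {1,2,3,4}; box has {2,3,4,5,8} → only 6 remains.
row 2, column 6 = 2: row 2 has {3,4,5,6,7,8,9}; col 6 has {1,3,4,7,8}; box has {1,3,4,5,7,8,9} → only 2 remains.
row 3, column 2 = 7: row 3 has {1,2,3,4,5,8,9}; col 2 has {1,2,3,4,6}; box has {2,3,4,5,6,8} → only 7 remains.
row 3, column 6 = 6: row 3 has {1,2,3,4,5,7,8,9}; col 6 has {1,2,3,4,7,8}; box has {1,2,3,4,5,7,8,9} → only 6 remains.
row 6, column 2 = 5: row 6 has {1,2,3,4,7,8,9}; col 2 has {1,2,3,4,6,7}; box has {1,2,3,4,7,8,9} → only 5 remains.
row 6, column 8 = 6: row 6 has {1,2,3,4,5,7,8,9}; col 8 has {1,2,3,4,7,8}; box has {1,2,3,4,7,8,9} → only 6 remains.
row 7, column 8 = 9: row 7 has {1,2,3,4,6,7}; col 8 has {1,2,3,4,6,7,8}; box has {1,2,3,4,5,6,7,8} → only 9 remains.
row 8, column 1 = 9: row 8 has {1,2,3,4,5,6,7,8}; col 1 has {2,3,4,7,8}; box has {1,2,3,4,6,7} → only 9 remains.
row 9, column 1 = 5: row 9 has {1,2,3,4,6,7,8}; col 1 has {2,3,4,7,8,9}; box has {1,2,3,4,6,7,9} → only 5 remains.
row 9, column 6 = 9: row 9 has {1,2,3,4,5,6,7,8}; col 6 has {1,2,3,4,6,7,8}; box has {1,2,3,4,6,7,8} → only 9 remains.

537619824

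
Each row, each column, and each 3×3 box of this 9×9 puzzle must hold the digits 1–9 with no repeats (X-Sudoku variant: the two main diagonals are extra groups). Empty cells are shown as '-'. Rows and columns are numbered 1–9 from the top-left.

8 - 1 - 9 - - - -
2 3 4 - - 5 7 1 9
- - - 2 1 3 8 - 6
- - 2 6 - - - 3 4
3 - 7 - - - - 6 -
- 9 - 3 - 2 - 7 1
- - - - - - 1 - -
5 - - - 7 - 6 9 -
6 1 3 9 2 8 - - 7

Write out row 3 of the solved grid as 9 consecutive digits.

975213846

r2c4 = 8: row 2 has {1,2,3,4,5,7,9}; col 4 has {2,3,6,9}; box has {1,2,3,5,9} → only 8 remains.
r2c5 = 6: row 2 has {1,2,3,4,5,7,8,9}; col 5 has {1,2,7,9}; box has {1,2,3,5,8,9} → only 6 remains.
r3c3 = 5: row 3 has {1,2,3,6,8}; col 3 has {1,2,3,4,7}; box has {1,2,3,4,8}; main diagonal has {1,2,3,6,7,8,9} → only 5 remains.
r3c8 = 4: row 3 has {1,2,3,5,6,8}; col 8 has {1,3,6,7,9}; box has {1,6,7,8,9} → only 4 remains.
r4c1 = 1: row 4 has {2,3,4,6}; col 1 has {2,3,5,6,8}; box has {2,3,7,9} → only 1 remains.
r5c5 = 4: row 5 has {3,6,7}; col 5 has {1,2,6,7,9}; box has {2,3,6}; main diagonal has {1,2,3,5,6,7,8,9}; anti-diagonal has {1,3,6,8} → only 4 remains.
r6c1 = 4: row 6 has {1,2,3,7,9}; col 1 has {1,2,3,5,6,8}; box has {1,2,3,7,9} → only 4 remains.
r6c7 = 5: row 6 has {1,2,3,4,7,9}; col 7 has {1,6,7,8}; box has {1,3,4,6,7} → only 5 remains.
r7c3 = 9: row 7 has {1}; col 3 has {1,2,3,4,5,7}; box has {1,3,5,6}; anti-diagonal has {1,3,4,6,8} → only 9 remains.
r8c2 = 2: row 8 has {5,6,7,9}; col 2 has {1,3,9}; box has {1,3,5,6,9}; anti-diagonal has {1,3,4,6,8,9} → only 2 remains.
r8c3 = 8: row 8 has {2,5,6,7,9}; col 3 has {1,2,3,4,5,7,9}; box has {1,2,3,5,6,9} → only 8 remains.
r8c9 = 3: row 8 has {2,5,6,7,8,9}; col 9 has {1,4,6,7,9}; box has {1,6,7,9} → only 3 remains.
r9c7 = 4: row 9 has {1,2,3,6,7,8,9}; col 7 has {1,5,6,7,8}; box has {1,3,6,7,9} → only 4 remains.
r9c8 = 5: row 9 has {1,2,3,4,6,7,8,9}; col 8 has {1,3,4,6,7,9}; box has {1,3,4,6,7,9} → only 5 remains.
r1c8 = 2: row 1 has {1,8,9}; col 8 has {1,3,4,5,6,7,9}; box has {1,4,6,7,8,9} → only 2 remains.
r1c9 = 5: row 1 has {1,2,8,9}; col 9 has {1,3,4,6,7,9}; box has {1,2,4,6,7,8,9}; anti-diagonal has {1,2,3,4,6,8,9} → only 5 remains.
r3c2 = 7: row 3 has {1,2,3,4,5,6,8}; col 2 has {1,2,3,9}; box has {1,2,3,4,5,8} → only 7 remains.
r4c6 = 7: row 4 has {1,2,3,4,6}; col 6 has {2,3,5,8}; box has {2,3,4,6}; anti-diagonal has {1,2,3,4,5,6,8,9} → only 7 remains.
r4c7 = 9: row 4 has {1,2,3,4,6,7}; col 7 has {1,4,5,6,7,8}; box has {1,3,4,5,6,7} → only 9 remains.
r5c7 = 2: row 5 has {3,4,6,7}; col 7 has {1,4,5,6,7,8,9}; box has {1,3,4,5,6,7,9} → only 2 remains.
r5c9 = 8: row 5 has {2,3,4,6,7}; col 9 has {1,3,4,5,6,7,9}; box has {1,2,3,4,5,6,7,9} → only 8 remains.
r6c3 = 6: row 6 has {1,2,3,4,5,7,9}; col 3 has {1,2,3,4,5,7,8,9}; box has {1,2,3,4,7,9} → only 6 remains.
r6c5 = 8: row 6 has {1,2,3,4,5,6,7,9}; col 5 has {1,2,4,6,7,9}; box has {2,3,4,6,7} → only 8 remains.
r7c1 = 7: row 7 has {1,9}; col 1 has {1,2,3,4,5,6,8}; box has {1,2,3,5,6,8,9} → only 7 remains.
r7c2 = 4: row 7 has {1,7,9}; col 2 has {1,2,3,7,9}; box has {1,2,3,5,6,7,8,9} → only 4 remains.
r7c4 = 5: row 7 has {1,4,7,9}; col 4 has {2,3,6,8,9}; box has {2,7,8,9} → only 5 remains.
r7c5 = 3: row 7 has {1,4,5,7,9}; col 5 has {1,2,4,6,7,8,9}; box has {2,5,7,8,9} → only 3 remains.
r7c6 = 6: row 7 has {1,3,4,5,7,9}; col 6 has {2,3,5,7,8}; box has {2,3,5,7,8,9} → only 6 remains.
r7c8 = 8: row 7 has {1,3,4,5,6,7,9}; col 8 has {1,2,3,4,5,6,7,9}; box has {1,3,4,5,6,7,9} → only 8 remains.
r7c9 = 2: row 7 has {1,3,4,5,6,7,8,9}; col 9 has {1,3,4,5,6,7,8,9}; box has {1,3,4,5,6,7,8,9} → only 2 remains.
r1c2 = 6: row 1 has {1,2,5,8,9}; col 2 has {1,2,3,4,7,9}; box has {1,2,3,4,5,7,8} → only 6 remains.
r1c6 = 4: row 1 has {1,2,5,6,8,9}; col 6 has {2,3,5,6,7,8}; box has {1,2,3,5,6,8,9} → only 4 remains.
r1c7 = 3: row 1 has {1,2,4,5,6,8,9}; col 7 has {1,2,4,5,6,7,8,9}; box has {1,2,4,5,6,7,8,9} → only 3 remains.
r3c1 = 9: row 3 has {1,2,3,4,5,6,7,8}; col 1 has {1,2,3,4,5,6,7,8}; box has {1,2,3,4,5,6,7,8} → only 9 remains.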